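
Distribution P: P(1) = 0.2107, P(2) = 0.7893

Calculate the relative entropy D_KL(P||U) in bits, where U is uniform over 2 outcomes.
0.2572 bits

U(i) = 1/2 for all i

D_KL(P||U) = Σ P(x) log₂(P(x) / (1/2))
           = Σ P(x) log₂(P(x)) + log₂(2)
           = log₂(2) - H(P)

H(P) = -Σ P(x) log₂(P(x)):
  -P(1)·log₂(P(1)) = -(0.2107)·log₂(0.2107) = 0.47339
  -P(2)·log₂(P(2)) = -(0.7893)·log₂(0.7893) = 0.26943
H(P) = 0.47339 + 0.26943 = 0.74282 bits

log₂(2) = 1.00000 bits

D_KL(P||U) = 1.00000 - 0.74282 = 0.25718 ≈ 0.2572 bits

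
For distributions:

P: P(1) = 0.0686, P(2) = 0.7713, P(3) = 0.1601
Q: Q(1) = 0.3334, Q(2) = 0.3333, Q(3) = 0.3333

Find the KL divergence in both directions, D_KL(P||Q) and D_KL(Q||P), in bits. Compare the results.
D_KL(P||Q) = 0.6078 bits, D_KL(Q||P) = 0.7096 bits. D_KL(Q||P) is larger than D_KL(P||Q) by 0.1018 bits; the two directions differ.

D_KL(P||Q) = Σ P(x) log₂(P(x)/Q(x))

Computing term by term:
  P(1)·log₂(P(1)/Q(1)) = 0.0686·log₂(0.0686/0.3334) = -0.15647
  P(2)·log₂(P(2)/Q(2)) = 0.7713·log₂(0.7713/0.3333) = 0.93364
  P(3)·log₂(P(3)/Q(3)) = 0.1601·log₂(0.1601/0.3333) = -0.16936

D_KL(P||Q) = -0.15647 + 0.93364 - 0.16936 = 0.60781 ≈ 0.6078 bits

D_KL(Q||P) = Σ Q(x) log₂(Q(x)/P(x))

Computing term by term:
  Q(1)·log₂(Q(1)/P(1)) = 0.3334·log₂(0.3334/0.0686) = 0.76048
  Q(2)·log₂(Q(2)/P(2)) = 0.3333·log₂(0.3333/0.7713) = -0.40345
  Q(3)·log₂(Q(3)/P(3)) = 0.3333·log₂(0.3333/0.1601) = 0.35258

D_KL(Q||P) = 0.76048 - 0.40345 + 0.35258 = 0.70961 ≈ 0.7096 bits

These are NOT equal (difference: 0.1018 bits). KL divergence is asymmetric: D_KL(P||Q) ≠ D_KL(Q||P) in general.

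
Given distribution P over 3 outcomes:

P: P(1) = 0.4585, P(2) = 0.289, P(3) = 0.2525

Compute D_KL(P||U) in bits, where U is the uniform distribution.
0.0502 bits

U(i) = 1/3 for all i

D_KL(P||U) = Σ P(x) log₂(P(x) / (1/3))
           = Σ P(x) log₂(P(x)) + log₂(3)
           = log₂(3) - H(P)

H(P) = -Σ P(x) log₂(P(x)):
  -P(1)·log₂(P(1)) = -(0.4585)·log₂(0.4585) = 0.51582
  -P(2)·log₂(P(2)) = -(0.289)·log₂(0.289) = 0.51756
  -P(3)·log₂(P(3)) = -(0.2525)·log₂(0.2525) = 0.50138
H(P) = 0.51582 + 0.51756 + 0.50138 = 1.53476 bits

log₂(3) = 1.58496 bits

D_KL(P||U) = 1.58496 - 1.53476 = 0.05020 ≈ 0.0502 bits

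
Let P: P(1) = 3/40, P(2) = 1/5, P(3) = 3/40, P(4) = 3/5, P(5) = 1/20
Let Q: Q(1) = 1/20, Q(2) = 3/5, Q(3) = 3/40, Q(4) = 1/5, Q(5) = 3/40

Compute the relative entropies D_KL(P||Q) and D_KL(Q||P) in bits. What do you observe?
D_KL(P||Q) = 0.6486 bits, D_KL(Q||P) = 0.6486 bits. The two directions give the same value here, because Q is a self-inverse relabeling of P; in general KL divergence is asymmetric.

D_KL(P||Q) = Σ P(x) log₂(P(x)/Q(x))

Computing term by term:
  P(1)·log₂(P(1)/Q(1)) = (3/40)·log₂((3/40)/(1/20)) = 0.04387
  P(2)·log₂(P(2)/Q(2)) = (1/5)·log₂((1/5)/(3/5)) = -0.31699
  P(3)·log₂(P(3)/Q(3)) = (3/40)·log₂((3/40)/(3/40)) = 0.00000
  P(4)·log₂(P(4)/Q(4)) = (3/5)·log₂((3/5)/(1/5)) = 0.95098
  P(5)·log₂(P(5)/Q(5)) = (1/20)·log₂((1/20)/(3/40)) = -0.02925

D_KL(P||Q) = 0.04387 - 0.31699 + 0.00000 + 0.95098 - 0.02925 = 0.64861 ≈ 0.6486 bits

D_KL(Q||P) = Σ Q(x) log₂(Q(x)/P(x))

Computing term by term:
  Q(1)·log₂(Q(1)/P(1)) = (1/20)·log₂((1/20)/(3/40)) = -0.02925
  Q(2)·log₂(Q(2)/P(2)) = (3/5)·log₂((3/5)/(1/5)) = 0.95098
  Q(3)·log₂(Q(3)/P(3)) = (3/40)·log₂((3/40)/(3/40)) = 0.00000
  Q(4)·log₂(Q(4)/P(4)) = (1/5)·log₂((1/5)/(3/5)) = -0.31699
  Q(5)·log₂(Q(5)/P(5)) = (3/40)·log₂((3/40)/(1/20)) = 0.04387

D_KL(Q||P) = -0.02925 + 0.95098 + 0.00000 - 0.31699 + 0.04387 = 0.64861 ≈ 0.6486 bits

These ARE equal here. Q is P with outcomes relabeled (Q(1) = P(5), Q(2) = P(4), Q(4) = P(2), Q(5) = P(1)) by a relabeling that is its own inverse, so the two sums contain exactly the same terms in a different order. This is a special case — KL divergence is not symmetric in general: D_KL(P||Q) ≠ D_KL(Q||P) for most P, Q.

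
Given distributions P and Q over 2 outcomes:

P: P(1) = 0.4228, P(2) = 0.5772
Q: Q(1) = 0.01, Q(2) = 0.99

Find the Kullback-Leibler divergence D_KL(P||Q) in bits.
1.8347 bits

D_KL(P||Q) = Σ P(x) log₂(P(x)/Q(x))

Computing term by term:
  P(1)·log₂(P(1)/Q(1)) = 0.4228·log₂(0.4228/0.01) = 2.28392
  P(2)·log₂(P(2)/Q(2)) = 0.5772·log₂(0.5772/0.99) = -0.44927

D_KL(P||Q) = 2.28392 - 0.44927 = 1.83465 ≈ 1.8347 bits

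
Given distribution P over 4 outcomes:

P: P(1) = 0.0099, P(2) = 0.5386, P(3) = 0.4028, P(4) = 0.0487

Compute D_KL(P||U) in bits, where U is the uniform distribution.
0.7125 bits

U(i) = 1/4 for all i

D_KL(P||U) = Σ P(x) log₂(P(x) / (1/4))
           = Σ P(x) log₂(P(x)) + log₂(4)
           = log₂(4) - H(P)

H(P) = -Σ P(x) log₂(P(x)):
  -P(1)·log₂(P(1)) = -(0.0099)·log₂(0.0099) = 0.06592
  -P(2)·log₂(P(2)) = -(0.5386)·log₂(0.5386) = 0.48082
  -P(3)·log₂(P(3)) = -(0.4028)·log₂(0.4028) = 0.52842
  -P(4)·log₂(P(4)) = -(0.0487)·log₂(0.0487) = 0.21233
H(P) = 0.06592 + 0.48082 + 0.52842 + 0.21233 = 1.28749 bits

log₂(4) = 2.00000 bits

D_KL(P||U) = 2.00000 - 1.28749 = 0.71251 ≈ 0.7125 bits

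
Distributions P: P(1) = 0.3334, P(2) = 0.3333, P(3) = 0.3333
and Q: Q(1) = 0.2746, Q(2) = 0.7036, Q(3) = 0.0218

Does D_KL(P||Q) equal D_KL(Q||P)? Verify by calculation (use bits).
D_KL(P||Q) = 1.0454 bits, D_KL(Q||P) = 0.5958 bits. No — D_KL(P||Q) ≠ D_KL(Q||P) for this pair.

D_KL(P||Q) = Σ P(x) log₂(P(x)/Q(x))

Computing term by term:
  P(1)·log₂(P(1)/Q(1)) = 0.3334·log₂(0.3334/0.2746) = 0.09333
  P(2)·log₂(P(2)/Q(2)) = 0.3333·log₂(0.3333/0.7036) = -0.35928
  P(3)·log₂(P(3)/Q(3)) = 0.3333·log₂(0.3333/0.0218) = 1.31134

D_KL(P||Q) = 0.09333 - 0.35928 + 1.31134 = 1.04539 ≈ 1.0454 bits

D_KL(Q||P) = Σ Q(x) log₂(Q(x)/P(x))

Computing term by term:
  Q(1)·log₂(Q(1)/P(1)) = 0.2746·log₂(0.2746/0.3334) = -0.07687
  Q(2)·log₂(Q(2)/P(2)) = 0.7036·log₂(0.7036/0.3333) = 0.75843
  Q(3)·log₂(Q(3)/P(3)) = 0.0218·log₂(0.0218/0.3333) = -0.08577

D_KL(Q||P) = -0.07687 + 0.75843 - 0.08577 = 0.59579 ≈ 0.5958 bits

These are NOT equal (difference: 0.4496 bits). KL divergence is asymmetric: D_KL(P||Q) ≠ D_KL(Q||P) in general.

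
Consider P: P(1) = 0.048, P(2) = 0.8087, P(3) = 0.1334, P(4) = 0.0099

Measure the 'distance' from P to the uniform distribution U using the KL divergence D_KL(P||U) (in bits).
1.0884 bits

U(i) = 1/4 for all i

D_KL(P||U) = Σ P(x) log₂(P(x) / (1/4))
           = Σ P(x) log₂(P(x)) + log₂(4)
           = log₂(4) - H(P)

H(P) = -Σ P(x) log₂(P(x)):
  -P(1)·log₂(P(1)) = -(0.048)·log₂(0.048) = 0.21028
  -P(2)·log₂(P(2)) = -(0.8087)·log₂(0.8087) = 0.24772
  -P(3)·log₂(P(3)) = -(0.1334)·log₂(0.1334) = 0.38768
  -P(4)·log₂(P(4)) = -(0.0099)·log₂(0.0099) = 0.06592
H(P) = 0.21028 + 0.24772 + 0.38768 + 0.06592 = 0.91160 bits

log₂(4) = 2.00000 bits

D_KL(P||U) = 2.00000 - 0.91160 = 1.08840 ≈ 1.0884 bits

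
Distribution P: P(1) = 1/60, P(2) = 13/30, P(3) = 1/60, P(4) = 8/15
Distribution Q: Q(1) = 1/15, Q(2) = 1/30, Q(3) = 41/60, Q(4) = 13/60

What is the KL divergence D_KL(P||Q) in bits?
2.1740 bits

D_KL(P||Q) = Σ P(x) log₂(P(x)/Q(x))

Computing term by term:
  P(1)·log₂(P(1)/Q(1)) = (1/60)·log₂((1/60)/(1/15)) = -0.03333
  P(2)·log₂(P(2)/Q(2)) = (13/30)·log₂((13/30)/(1/30)) = 1.60352
  P(3)·log₂(P(3)/Q(3)) = (1/60)·log₂((1/60)/(41/60)) = -0.08929
  P(4)·log₂(P(4)/Q(4)) = (8/15)·log₂((8/15)/(13/60)) = 0.69310

D_KL(P||Q) = -0.03333 + 1.60352 - 0.08929 + 0.69310 = 2.17400 ≈ 2.1740 bits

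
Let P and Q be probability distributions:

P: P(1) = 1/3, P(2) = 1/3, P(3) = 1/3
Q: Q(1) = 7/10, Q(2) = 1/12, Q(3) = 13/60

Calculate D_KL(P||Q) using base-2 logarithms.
0.5170 bits

D_KL(P||Q) = Σ P(x) log₂(P(x)/Q(x))

Computing term by term:
  P(1)·log₂(P(1)/Q(1)) = (1/3)·log₂((1/3)/(7/10)) = -0.35680
  P(2)·log₂(P(2)/Q(2)) = (1/3)·log₂((1/3)/(1/12)) = 0.66667
  P(3)·log₂(P(3)/Q(3)) = (1/3)·log₂((1/3)/(13/60)) = 0.20716

D_KL(P||Q) = -0.35680 + 0.66667 + 0.20716 = 0.51703 ≈ 0.5170 bits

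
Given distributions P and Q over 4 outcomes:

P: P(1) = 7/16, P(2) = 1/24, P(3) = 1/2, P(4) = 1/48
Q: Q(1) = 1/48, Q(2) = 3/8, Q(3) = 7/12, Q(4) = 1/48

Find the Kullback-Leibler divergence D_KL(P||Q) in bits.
1.6784 bits

D_KL(P||Q) = Σ P(x) log₂(P(x)/Q(x))

Computing term by term:
  P(1)·log₂(P(1)/Q(1)) = (7/16)·log₂((7/16)/(1/48)) = 1.92164
  P(2)·log₂(P(2)/Q(2)) = (1/24)·log₂((1/24)/(3/8)) = -0.13208
  P(3)·log₂(P(3)/Q(3)) = (1/2)·log₂((1/2)/(7/12)) = -0.11120
  P(4)·log₂(P(4)/Q(4)) = (1/48)·log₂((1/48)/(1/48)) = 0.00000

D_KL(P||Q) = 1.92164 - 0.13208 - 0.11120 + 0.00000 = 1.67836 ≈ 1.6784 bits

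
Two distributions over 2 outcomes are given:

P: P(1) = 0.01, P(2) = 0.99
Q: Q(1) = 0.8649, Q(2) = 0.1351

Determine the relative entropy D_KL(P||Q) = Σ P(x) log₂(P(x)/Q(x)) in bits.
2.7803 bits

D_KL(P||Q) = Σ P(x) log₂(P(x)/Q(x))

Computing term by term:
  P(1)·log₂(P(1)/Q(1)) = 0.01·log₂(0.01/0.8649) = -0.06434
  P(2)·log₂(P(2)/Q(2)) = 0.99·log₂(0.99/0.1351) = 2.84467

D_KL(P||Q) = -0.06434 + 2.84467 = 2.78033 ≈ 2.7803 bits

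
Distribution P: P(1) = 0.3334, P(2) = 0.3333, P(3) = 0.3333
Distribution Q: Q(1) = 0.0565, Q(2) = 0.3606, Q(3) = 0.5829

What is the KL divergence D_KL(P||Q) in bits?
0.5472 bits

D_KL(P||Q) = Σ P(x) log₂(P(x)/Q(x))

Computing term by term:
  P(1)·log₂(P(1)/Q(1)) = 0.3334·log₂(0.3334/0.0565) = 0.85381
  P(2)·log₂(P(2)/Q(2)) = 0.3333·log₂(0.3333/0.3606) = -0.03786
  P(3)·log₂(P(3)/Q(3)) = 0.3333·log₂(0.3333/0.5829) = -0.26878

D_KL(P||Q) = 0.85381 - 0.03786 - 0.26878 = 0.54717 ≈ 0.5472 bits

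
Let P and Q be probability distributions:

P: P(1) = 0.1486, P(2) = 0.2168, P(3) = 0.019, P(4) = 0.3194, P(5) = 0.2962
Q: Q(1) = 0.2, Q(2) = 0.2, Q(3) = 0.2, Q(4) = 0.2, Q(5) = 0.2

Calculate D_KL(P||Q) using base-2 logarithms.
0.2806 bits

D_KL(P||Q) = Σ P(x) log₂(P(x)/Q(x))

Computing term by term:
  P(1)·log₂(P(1)/Q(1)) = 0.1486·log₂(0.1486/0.2) = -0.06368
  P(2)·log₂(P(2)/Q(2)) = 0.2168·log₂(0.2168/0.2) = 0.02523
  P(3)·log₂(P(3)/Q(3)) = 0.019·log₂(0.019/0.2) = -0.06452
  P(4)·log₂(P(4)/Q(4)) = 0.3194·log₂(0.3194/0.2) = 0.21571
  P(5)·log₂(P(5)/Q(5)) = 0.2962·log₂(0.2962/0.2) = 0.16782

D_KL(P||Q) = -0.06368 + 0.02523 - 0.06452 + 0.21571 + 0.16782 = 0.28056 ≈ 0.2806 bits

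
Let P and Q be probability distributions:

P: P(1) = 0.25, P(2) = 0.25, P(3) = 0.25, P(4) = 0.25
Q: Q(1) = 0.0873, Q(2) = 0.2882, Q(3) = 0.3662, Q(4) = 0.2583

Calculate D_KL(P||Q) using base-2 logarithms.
0.1787 bits

D_KL(P||Q) = Σ P(x) log₂(P(x)/Q(x))

Computing term by term:
  P(1)·log₂(P(1)/Q(1)) = 0.25·log₂(0.25/0.0873) = 0.37947
  P(2)·log₂(P(2)/Q(2)) = 0.25·log₂(0.25/0.2882) = -0.05129
  P(3)·log₂(P(3)/Q(3)) = 0.25·log₂(0.25/0.3662) = -0.13768
  P(4)·log₂(P(4)/Q(4)) = 0.25·log₂(0.25/0.2583) = -0.01178

D_KL(P||Q) = 0.37947 - 0.05129 - 0.13768 - 0.01178 = 0.17872 ≈ 0.1787 bits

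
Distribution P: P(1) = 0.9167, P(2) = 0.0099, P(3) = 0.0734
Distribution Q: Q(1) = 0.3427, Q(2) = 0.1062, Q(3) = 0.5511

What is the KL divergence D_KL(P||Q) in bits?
1.0539 bits

D_KL(P||Q) = Σ P(x) log₂(P(x)/Q(x))

Computing term by term:
  P(1)·log₂(P(1)/Q(1)) = 0.9167·log₂(0.9167/0.3427) = 1.30126
  P(2)·log₂(P(2)/Q(2)) = 0.0099·log₂(0.0099/0.1062) = -0.03389
  P(3)·log₂(P(3)/Q(3)) = 0.0734·log₂(0.0734/0.5511) = -0.21348

D_KL(P||Q) = 1.30126 - 0.03389 - 0.21348 = 1.05389 ≈ 1.0539 bits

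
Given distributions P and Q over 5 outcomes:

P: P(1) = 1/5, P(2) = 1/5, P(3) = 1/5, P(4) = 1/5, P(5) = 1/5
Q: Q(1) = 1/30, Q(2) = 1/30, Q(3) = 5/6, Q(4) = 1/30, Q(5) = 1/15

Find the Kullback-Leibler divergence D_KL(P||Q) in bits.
1.4562 bits

D_KL(P||Q) = Σ P(x) log₂(P(x)/Q(x))

Computing term by term:
  P(1)·log₂(P(1)/Q(1)) = (1/5)·log₂((1/5)/(1/30)) = 0.51699
  P(2)·log₂(P(2)/Q(2)) = (1/5)·log₂((1/5)/(1/30)) = 0.51699
  P(3)·log₂(P(3)/Q(3)) = (1/5)·log₂((1/5)/(5/6)) = -0.41178
  P(4)·log₂(P(4)/Q(4)) = (1/5)·log₂((1/5)/(1/30)) = 0.51699
  P(5)·log₂(P(5)/Q(5)) = (1/5)·log₂((1/5)/(1/15)) = 0.31699

D_KL(P||Q) = 0.51699 + 0.51699 - 0.41178 + 0.51699 + 0.31699 = 1.45618 ≈ 1.4562 bits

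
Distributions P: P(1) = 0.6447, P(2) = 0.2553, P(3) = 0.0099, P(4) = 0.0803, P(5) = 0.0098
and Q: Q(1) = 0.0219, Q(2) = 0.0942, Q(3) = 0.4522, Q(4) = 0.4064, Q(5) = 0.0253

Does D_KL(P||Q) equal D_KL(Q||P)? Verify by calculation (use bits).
D_KL(P||Q) = 3.2573 bits, D_KL(Q||P) = 3.2362 bits. No — D_KL(P||Q) ≠ D_KL(Q||P) for this pair.

D_KL(P||Q) = Σ P(x) log₂(P(x)/Q(x))

Computing term by term:
  P(1)·log₂(P(1)/Q(1)) = 0.6447·log₂(0.6447/0.0219) = 3.14589
  P(2)·log₂(P(2)/Q(2)) = 0.2553·log₂(0.2553/0.0942) = 0.36722
  P(3)·log₂(P(3)/Q(3)) = 0.0099·log₂(0.0099/0.4522) = -0.05458
  P(4)·log₂(P(4)/Q(4)) = 0.0803·log₂(0.0803/0.4064) = -0.18786
  P(5)·log₂(P(5)/Q(5)) = 0.0098·log₂(0.0098/0.0253) = -0.01341

D_KL(P||Q) = 3.14589 + 0.36722 - 0.05458 - 0.18786 - 0.01341 = 3.25726 ≈ 3.2573 bits

D_KL(Q||P) = Σ Q(x) log₂(Q(x)/P(x))

Computing term by term:
  Q(1)·log₂(Q(1)/P(1)) = 0.0219·log₂(0.0219/0.6447) = -0.10686
  Q(2)·log₂(Q(2)/P(2)) = 0.0942·log₂(0.0942/0.2553) = -0.13550
  Q(3)·log₂(Q(3)/P(3)) = 0.4522·log₂(0.4522/0.0099) = 2.49315
  Q(4)·log₂(Q(4)/P(4)) = 0.4064·log₂(0.4064/0.0803) = 0.95074
  Q(5)·log₂(Q(5)/P(5)) = 0.0253·log₂(0.0253/0.0098) = 0.03462

D_KL(Q||P) = -0.10686 - 0.13550 + 2.49315 + 0.95074 + 0.03462 = 3.23615 ≈ 3.2362 bits

These are NOT equal (difference: 0.0211 bits). KL divergence is asymmetric: D_KL(P||Q) ≠ D_KL(Q||P) in general.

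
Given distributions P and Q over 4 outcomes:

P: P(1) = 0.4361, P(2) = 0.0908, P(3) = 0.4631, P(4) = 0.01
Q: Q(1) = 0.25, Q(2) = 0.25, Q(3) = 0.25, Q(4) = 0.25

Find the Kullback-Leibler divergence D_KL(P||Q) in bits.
0.5828 bits

D_KL(P||Q) = Σ P(x) log₂(P(x)/Q(x))

Computing term by term:
  P(1)·log₂(P(1)/Q(1)) = 0.4361·log₂(0.4361/0.25) = 0.35007
  P(2)·log₂(P(2)/Q(2)) = 0.0908·log₂(0.0908/0.25) = -0.13267
  P(3)·log₂(P(3)/Q(3)) = 0.4631·log₂(0.4631/0.25) = 0.41188
  P(4)·log₂(P(4)/Q(4)) = 0.01·log₂(0.01/0.25) = -0.04644

D_KL(P||Q) = 0.35007 - 0.13267 + 0.41188 - 0.04644 = 0.58284 ≈ 0.5828 bits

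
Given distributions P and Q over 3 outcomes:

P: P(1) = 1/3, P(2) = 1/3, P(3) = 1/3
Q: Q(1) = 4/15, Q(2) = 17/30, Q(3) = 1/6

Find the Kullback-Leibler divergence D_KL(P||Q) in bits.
0.1855 bits

D_KL(P||Q) = Σ P(x) log₂(P(x)/Q(x))

Computing term by term:
  P(1)·log₂(P(1)/Q(1)) = (1/3)·log₂((1/3)/(4/15)) = 0.10731
  P(2)·log₂(P(2)/Q(2)) = (1/3)·log₂((1/3)/(17/30)) = -0.25518
  P(3)·log₂(P(3)/Q(3)) = (1/3)·log₂((1/3)/(1/6)) = 0.33333

D_KL(P||Q) = 0.10731 - 0.25518 + 0.33333 = 0.18546 ≈ 0.1855 bits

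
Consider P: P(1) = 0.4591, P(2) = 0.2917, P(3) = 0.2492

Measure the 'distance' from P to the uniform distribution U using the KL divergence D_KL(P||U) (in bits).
0.0513 bits

U(i) = 1/3 for all i

D_KL(P||U) = Σ P(x) log₂(P(x) / (1/3))
           = Σ P(x) log₂(P(x)) + log₂(3)
           = log₂(3) - H(P)

H(P) = -Σ P(x) log₂(P(x)):
  -P(1)·log₂(P(1)) = -(0.4591)·log₂(0.4591) = 0.51562
  -P(2)·log₂(P(2)) = -(0.2917)·log₂(0.2917) = 0.51848
  -P(3)·log₂(P(3)) = -(0.2492)·log₂(0.2492) = 0.49955
H(P) = 0.51562 + 0.51848 + 0.49955 = 1.53365 bits

log₂(3) = 1.58496 bits

D_KL(P||U) = 1.58496 - 1.53365 = 0.05131 ≈ 0.0513 bits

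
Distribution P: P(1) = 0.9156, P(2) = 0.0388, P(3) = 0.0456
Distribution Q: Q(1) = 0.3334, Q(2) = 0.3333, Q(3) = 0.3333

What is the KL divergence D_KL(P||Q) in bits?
1.0832 bits

D_KL(P||Q) = Σ P(x) log₂(P(x)/Q(x))

Computing term by term:
  P(1)·log₂(P(1)/Q(1)) = 0.9156·log₂(0.9156/0.3334) = 1.33445
  P(2)·log₂(P(2)/Q(2)) = 0.0388·log₂(0.0388/0.3333) = -0.12038
  P(3)·log₂(P(3)/Q(3)) = 0.0456·log₂(0.0456/0.3333) = -0.13086

D_KL(P||Q) = 1.33445 - 0.12038 - 0.13086 = 1.08321 ≈ 1.0832 bits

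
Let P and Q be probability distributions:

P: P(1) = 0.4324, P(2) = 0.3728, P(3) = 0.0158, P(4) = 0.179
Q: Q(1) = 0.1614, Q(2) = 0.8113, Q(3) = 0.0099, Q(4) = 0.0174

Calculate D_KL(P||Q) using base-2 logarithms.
0.8091 bits

D_KL(P||Q) = Σ P(x) log₂(P(x)/Q(x))

Computing term by term:
  P(1)·log₂(P(1)/Q(1)) = 0.4324·log₂(0.4324/0.1614) = 0.61475
  P(2)·log₂(P(2)/Q(2)) = 0.3728·log₂(0.3728/0.8113) = -0.41822
  P(3)·log₂(P(3)/Q(3)) = 0.0158·log₂(0.0158/0.0099) = 0.01066
  P(4)·log₂(P(4)/Q(4)) = 0.179·log₂(0.179/0.0174) = 0.60194

D_KL(P||Q) = 0.61475 - 0.41822 + 0.01066 + 0.60194 = 0.80913 ≈ 0.8091 bits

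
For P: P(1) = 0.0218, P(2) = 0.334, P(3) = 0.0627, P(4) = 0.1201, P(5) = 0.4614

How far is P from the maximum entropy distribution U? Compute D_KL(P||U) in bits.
0.5406 bits

U(i) = 1/5 for all i

D_KL(P||U) = Σ P(x) log₂(P(x) / (1/5))
           = Σ P(x) log₂(P(x)) + log₂(5)
           = log₂(5) - H(P)

H(P) = -Σ P(x) log₂(P(x)):
  -P(1)·log₂(P(1)) = -(0.0218)·log₂(0.0218) = 0.12033
  -P(2)·log₂(P(2)) = -(0.334)·log₂(0.334) = 0.52841
  -P(3)·log₂(P(3)) = -(0.0627)·log₂(0.0627) = 0.25051
  -P(4)·log₂(P(4)) = -(0.1201)·log₂(0.1201) = 0.36723
  -P(5)·log₂(P(5)) = -(0.4614)·log₂(0.4614) = 0.51488
H(P) = 0.12033 + 0.52841 + 0.25051 + 0.36723 + 0.51488 = 1.78136 bits

log₂(5) = 2.32193 bits

D_KL(P||U) = 2.32193 - 1.78136 = 0.54057 ≈ 0.5406 bits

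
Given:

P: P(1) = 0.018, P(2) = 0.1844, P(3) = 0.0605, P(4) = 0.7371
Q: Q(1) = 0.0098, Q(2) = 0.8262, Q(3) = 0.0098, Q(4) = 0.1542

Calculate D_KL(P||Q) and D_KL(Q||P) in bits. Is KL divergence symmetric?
D_KL(P||Q) = 1.4394 bits, D_KL(Q||P) = 1.4052 bits. No, KL divergence is not symmetric.

D_KL(P||Q) = Σ P(x) log₂(P(x)/Q(x))

Computing term by term:
  P(1)·log₂(P(1)/Q(1)) = 0.018·log₂(0.018/0.0098) = 0.01579
  P(2)·log₂(P(2)/Q(2)) = 0.1844·log₂(0.1844/0.8262) = -0.39898
  P(3)·log₂(P(3)/Q(3)) = 0.0605·log₂(0.0605/0.0098) = 0.15888
  P(4)·log₂(P(4)/Q(4)) = 0.7371·log₂(0.7371/0.1542) = 1.66368

D_KL(P||Q) = 0.01579 - 0.39898 + 0.15888 + 1.66368 = 1.43937 ≈ 1.4394 bits

D_KL(Q||P) = Σ Q(x) log₂(Q(x)/P(x))

Computing term by term:
  Q(1)·log₂(Q(1)/P(1)) = 0.0098·log₂(0.0098/0.018) = -0.00860
  Q(2)·log₂(Q(2)/P(2)) = 0.8262·log₂(0.8262/0.1844) = 1.78761
  Q(3)·log₂(Q(3)/P(3)) = 0.0098·log₂(0.0098/0.0605) = -0.02574
  Q(4)·log₂(Q(4)/P(4)) = 0.1542·log₂(0.1542/0.7371) = -0.34804

D_KL(Q||P) = -0.00860 + 1.78761 - 0.02574 - 0.34804 = 1.40523 ≈ 1.4052 bits

These are NOT equal (difference: 0.0342 bits). KL divergence is asymmetric: D_KL(P||Q) ≠ D_KL(Q||P) in general.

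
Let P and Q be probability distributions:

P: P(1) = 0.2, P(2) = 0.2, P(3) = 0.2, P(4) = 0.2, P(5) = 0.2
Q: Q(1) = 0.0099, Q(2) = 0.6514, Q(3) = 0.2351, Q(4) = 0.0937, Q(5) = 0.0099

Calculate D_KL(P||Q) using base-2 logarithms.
1.5660 bits

D_KL(P||Q) = Σ P(x) log₂(P(x)/Q(x))

Computing term by term:
  P(1)·log₂(P(1)/Q(1)) = 0.2·log₂(0.2/0.0099) = 0.86729
  P(2)·log₂(P(2)/Q(2)) = 0.2·log₂(0.2/0.6514) = -0.34071
  P(3)·log₂(P(3)/Q(3)) = 0.2·log₂(0.2/0.2351) = -0.04665
  P(4)·log₂(P(4)/Q(4)) = 0.2·log₂(0.2/0.0937) = 0.21878
  P(5)·log₂(P(5)/Q(5)) = 0.2·log₂(0.2/0.0099) = 0.86729

D_KL(P||Q) = 0.86729 - 0.34071 - 0.04665 + 0.21878 + 0.86729 = 1.56600 ≈ 1.5660 bits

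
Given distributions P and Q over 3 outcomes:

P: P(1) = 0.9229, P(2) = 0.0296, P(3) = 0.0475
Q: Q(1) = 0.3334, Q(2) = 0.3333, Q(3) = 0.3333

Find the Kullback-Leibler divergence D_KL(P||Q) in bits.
1.1188 bits

D_KL(P||Q) = Σ P(x) log₂(P(x)/Q(x))

Computing term by term:
  P(1)·log₂(P(1)/Q(1)) = 0.9229·log₂(0.9229/0.3334) = 1.35567
  P(2)·log₂(P(2)/Q(2)) = 0.0296·log₂(0.0296/0.3333) = -0.10340
  P(3)·log₂(P(3)/Q(3)) = 0.0475·log₂(0.0475/0.3333) = -0.13351

D_KL(P||Q) = 1.35567 - 0.10340 - 0.13351 = 1.11876 ≈ 1.1188 bits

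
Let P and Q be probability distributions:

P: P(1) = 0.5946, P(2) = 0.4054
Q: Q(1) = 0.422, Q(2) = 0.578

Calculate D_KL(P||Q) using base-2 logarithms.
0.0867 bits

D_KL(P||Q) = Σ P(x) log₂(P(x)/Q(x))

Computing term by term:
  P(1)·log₂(P(1)/Q(1)) = 0.5946·log₂(0.5946/0.422) = 0.29413
  P(2)·log₂(P(2)/Q(2)) = 0.4054·log₂(0.4054/0.578) = -0.20745

D_KL(P||Q) = 0.29413 - 0.20745 = 0.08668 ≈ 0.0867 bits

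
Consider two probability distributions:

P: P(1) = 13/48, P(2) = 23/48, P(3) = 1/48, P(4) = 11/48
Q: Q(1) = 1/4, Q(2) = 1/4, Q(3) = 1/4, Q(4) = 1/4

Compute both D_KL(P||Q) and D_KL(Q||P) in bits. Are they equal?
D_KL(P||Q) = 0.3776 bits, D_KL(Q||P) = 0.6641 bits. No, they are not equal.

D_KL(P||Q) = Σ P(x) log₂(P(x)/Q(x))

Computing term by term:
  P(1)·log₂(P(1)/Q(1)) = (13/48)·log₂((13/48)/(1/4)) = 0.03128
  P(2)·log₂(P(2)/Q(2)) = (23/48)·log₂((23/48)/(1/4)) = 0.44975
  P(3)·log₂(P(3)/Q(3)) = (1/48)·log₂((1/48)/(1/4)) = -0.07469
  P(4)·log₂(P(4)/Q(4)) = (11/48)·log₂((11/48)/(1/4)) = -0.02877

D_KL(P||Q) = 0.03128 + 0.44975 - 0.07469 - 0.02877 = 0.37757 ≈ 0.3776 bits

D_KL(Q||P) = Σ Q(x) log₂(Q(x)/P(x))

Computing term by term:
  Q(1)·log₂(Q(1)/P(1)) = (1/4)·log₂((1/4)/(13/48)) = -0.02887
  Q(2)·log₂(Q(2)/P(2)) = (1/4)·log₂((1/4)/(23/48)) = -0.23465
  Q(3)·log₂(Q(3)/P(3)) = (1/4)·log₂((1/4)/(1/48)) = 0.89624
  Q(4)·log₂(Q(4)/P(4)) = (1/4)·log₂((1/4)/(11/48)) = 0.03138

D_KL(Q||P) = -0.02887 - 0.23465 + 0.89624 + 0.03138 = 0.66410 ≈ 0.6641 bits

These are NOT equal (difference: 0.2865 bits). KL divergence is asymmetric: D_KL(P||Q) ≠ D_KL(Q||P) in general.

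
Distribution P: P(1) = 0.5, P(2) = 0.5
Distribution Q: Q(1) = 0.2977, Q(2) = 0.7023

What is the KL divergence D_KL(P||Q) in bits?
0.1290 bits

D_KL(P||Q) = Σ P(x) log₂(P(x)/Q(x))

Computing term by term:
  P(1)·log₂(P(1)/Q(1)) = 0.5·log₂(0.5/0.2977) = 0.37403
  P(2)·log₂(P(2)/Q(2)) = 0.5·log₂(0.5/0.7023) = -0.24508

D_KL(P||Q) = 0.37403 - 0.24508 = 0.12895 ≈ 0.1290 bits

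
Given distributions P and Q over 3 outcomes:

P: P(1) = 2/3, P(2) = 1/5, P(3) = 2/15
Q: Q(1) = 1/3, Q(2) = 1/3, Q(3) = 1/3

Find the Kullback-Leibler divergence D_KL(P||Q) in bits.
0.3430 bits

D_KL(P||Q) = Σ P(x) log₂(P(x)/Q(x))

Computing term by term:
  P(1)·log₂(P(1)/Q(1)) = (2/3)·log₂((2/3)/(1/3)) = 0.66667
  P(2)·log₂(P(2)/Q(2)) = (1/5)·log₂((1/5)/(1/3)) = -0.14739
  P(3)·log₂(P(3)/Q(3)) = (2/15)·log₂((2/15)/(1/3)) = -0.17626

D_KL(P||Q) = 0.66667 - 0.14739 - 0.17626 = 0.34302 ≈ 0.3430 bits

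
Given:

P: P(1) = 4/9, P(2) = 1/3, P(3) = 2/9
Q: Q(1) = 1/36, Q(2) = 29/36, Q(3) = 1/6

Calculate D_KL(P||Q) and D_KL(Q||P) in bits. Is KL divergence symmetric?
D_KL(P||Q) = 1.4457 bits, D_KL(Q||P) = 0.8452 bits. No, KL divergence is not symmetric.

D_KL(P||Q) = Σ P(x) log₂(P(x)/Q(x))

Computing term by term:
  P(1)·log₂(P(1)/Q(1)) = (4/9)·log₂((4/9)/(1/36)) = 1.77778
  P(2)·log₂(P(2)/Q(2)) = (1/3)·log₂((1/3)/(29/36)) = -0.42434
  P(3)·log₂(P(3)/Q(3)) = (2/9)·log₂((2/9)/(1/6)) = 0.09223

D_KL(P||Q) = 1.77778 - 0.42434 + 0.09223 = 1.44567 ≈ 1.4457 bits

D_KL(Q||P) = Σ Q(x) log₂(Q(x)/P(x))

Computing term by term:
  Q(1)·log₂(Q(1)/P(1)) = (1/36)·log₂((1/36)/(4/9)) = -0.11111
  Q(2)·log₂(Q(2)/P(2)) = (29/36)·log₂((29/36)/(1/3)) = 1.02549
  Q(3)·log₂(Q(3)/P(3)) = (1/6)·log₂((1/6)/(2/9)) = -0.06917

D_KL(Q||P) = -0.11111 + 1.02549 - 0.06917 = 0.84521 ≈ 0.8452 bits

These are NOT equal (difference: 0.6005 bits). KL divergence is asymmetric: D_KL(P||Q) ≠ D_KL(Q||P) in general.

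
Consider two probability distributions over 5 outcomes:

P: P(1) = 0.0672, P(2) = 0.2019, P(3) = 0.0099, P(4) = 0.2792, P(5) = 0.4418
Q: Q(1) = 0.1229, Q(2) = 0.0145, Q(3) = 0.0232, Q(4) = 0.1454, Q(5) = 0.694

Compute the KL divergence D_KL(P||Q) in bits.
0.6714 bits

D_KL(P||Q) = Σ P(x) log₂(P(x)/Q(x))

Computing term by term:
  P(1)·log₂(P(1)/Q(1)) = 0.0672·log₂(0.0672/0.1229) = -0.05853
  P(2)·log₂(P(2)/Q(2)) = 0.2019·log₂(0.2019/0.0145) = 0.76712
  P(3)·log₂(P(3)/Q(3)) = 0.0099·log₂(0.0099/0.0232) = -0.01216
  P(4)·log₂(P(4)/Q(4)) = 0.2792·log₂(0.2792/0.1454) = 0.26280
  P(5)·log₂(P(5)/Q(5)) = 0.4418·log₂(0.4418/0.694) = -0.28785

D_KL(P||Q) = -0.05853 + 0.76712 - 0.01216 + 0.26280 - 0.28785 = 0.67138 ≈ 0.6714 bits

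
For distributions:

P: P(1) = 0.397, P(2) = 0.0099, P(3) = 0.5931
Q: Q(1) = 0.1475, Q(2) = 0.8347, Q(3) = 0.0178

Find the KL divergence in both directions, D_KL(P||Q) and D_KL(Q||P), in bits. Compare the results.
D_KL(P||Q) = 3.5038 bits, D_KL(Q||P) = 5.0394 bits. D_KL(Q||P) is larger than D_KL(P||Q) by 1.5356 bits; the two directions differ.

D_KL(P||Q) = Σ P(x) log₂(P(x)/Q(x))

Computing term by term:
  P(1)·log₂(P(1)/Q(1)) = 0.397·log₂(0.397/0.1475) = 0.56708
  P(2)·log₂(P(2)/Q(2)) = 0.0099·log₂(0.0099/0.8347) = -0.06334
  P(3)·log₂(P(3)/Q(3)) = 0.5931·log₂(0.5931/0.0178) = 3.00009

D_KL(P||Q) = 0.56708 - 0.06334 + 3.00009 = 3.50383 ≈ 3.5038 bits

D_KL(Q||P) = Σ Q(x) log₂(Q(x)/P(x))

Computing term by term:
  Q(1)·log₂(Q(1)/P(1)) = 0.1475·log₂(0.1475/0.397) = -0.21069
  Q(2)·log₂(Q(2)/P(2)) = 0.8347·log₂(0.8347/0.0099) = 5.34015
  Q(3)·log₂(Q(3)/P(3)) = 0.0178·log₂(0.0178/0.5931) = -0.09004

D_KL(Q||P) = -0.21069 + 5.34015 - 0.09004 = 5.03942 ≈ 5.0394 bits

These are NOT equal (difference: 1.5356 bits). KL divergence is asymmetric: D_KL(P||Q) ≠ D_KL(Q||P) in general.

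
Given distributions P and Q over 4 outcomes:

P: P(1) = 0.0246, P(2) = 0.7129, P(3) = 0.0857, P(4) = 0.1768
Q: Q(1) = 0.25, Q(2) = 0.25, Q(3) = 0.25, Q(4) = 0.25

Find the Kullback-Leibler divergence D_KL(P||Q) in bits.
0.7747 bits

D_KL(P||Q) = Σ P(x) log₂(P(x)/Q(x))

Computing term by term:
  P(1)·log₂(P(1)/Q(1)) = 0.0246·log₂(0.0246/0.25) = -0.08229
  P(2)·log₂(P(2)/Q(2)) = 0.7129·log₂(0.7129/0.25) = 1.07774
  P(3)·log₂(P(3)/Q(3)) = 0.0857·log₂(0.0857/0.25) = -0.13237
  P(4)·log₂(P(4)/Q(4)) = 0.1768·log₂(0.1768/0.25) = -0.08837

D_KL(P||Q) = -0.08229 + 1.07774 - 0.13237 - 0.08837 = 0.77471 ≈ 0.7747 bits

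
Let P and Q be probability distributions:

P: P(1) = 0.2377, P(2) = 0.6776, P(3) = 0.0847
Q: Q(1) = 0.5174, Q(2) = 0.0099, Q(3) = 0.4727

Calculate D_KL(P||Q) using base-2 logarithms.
3.6544 bits

D_KL(P||Q) = Σ P(x) log₂(P(x)/Q(x))

Computing term by term:
  P(1)·log₂(P(1)/Q(1)) = 0.2377·log₂(0.2377/0.5174) = -0.26673
  P(2)·log₂(P(2)/Q(2)) = 0.6776·log₂(0.6776/0.0099) = 4.13123
  P(3)·log₂(P(3)/Q(3)) = 0.0847·log₂(0.0847/0.4727) = -0.21010

D_KL(P||Q) = -0.26673 + 4.13123 - 0.21010 = 3.65440 ≈ 3.6544 bits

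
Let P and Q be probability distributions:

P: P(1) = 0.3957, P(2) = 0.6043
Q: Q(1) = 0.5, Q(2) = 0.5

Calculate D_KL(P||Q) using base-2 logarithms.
0.0316 bits

D_KL(P||Q) = Σ P(x) log₂(P(x)/Q(x))

Computing term by term:
  P(1)·log₂(P(1)/Q(1)) = 0.3957·log₂(0.3957/0.5) = -0.13356
  P(2)·log₂(P(2)/Q(2)) = 0.6043·log₂(0.6043/0.5) = 0.16518

D_KL(P||Q) = -0.13356 + 0.16518 = 0.03162 ≈ 0.0316 bits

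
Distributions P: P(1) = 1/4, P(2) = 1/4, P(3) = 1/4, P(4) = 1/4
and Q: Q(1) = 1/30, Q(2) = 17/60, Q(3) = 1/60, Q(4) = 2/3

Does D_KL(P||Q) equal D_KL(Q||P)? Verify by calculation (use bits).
D_KL(P||Q) = 1.3045 bits, D_KL(Q||P) = 0.8325 bits. No — D_KL(P||Q) ≠ D_KL(Q||P) for this pair.

D_KL(P||Q) = Σ P(x) log₂(P(x)/Q(x))

Computing term by term:
  P(1)·log₂(P(1)/Q(1)) = (1/4)·log₂((1/4)/(1/30)) = 0.72672
  P(2)·log₂(P(2)/Q(2)) = (1/4)·log₂((1/4)/(17/60)) = -0.04514
  P(3)·log₂(P(3)/Q(3)) = (1/4)·log₂((1/4)/(1/60)) = 0.97672
  P(4)·log₂(P(4)/Q(4)) = (1/4)·log₂((1/4)/(2/3)) = -0.35376

D_KL(P||Q) = 0.72672 - 0.04514 + 0.97672 - 0.35376 = 1.30454 ≈ 1.3045 bits

D_KL(Q||P) = Σ Q(x) log₂(Q(x)/P(x))

Computing term by term:
  Q(1)·log₂(Q(1)/P(1)) = (1/30)·log₂((1/30)/(1/4)) = -0.09690
  Q(2)·log₂(Q(2)/P(2)) = (17/60)·log₂((17/60)/(1/4)) = 0.05116
  Q(3)·log₂(Q(3)/P(3)) = (1/60)·log₂((1/60)/(1/4)) = -0.06511
  Q(4)·log₂(Q(4)/P(4)) = (2/3)·log₂((2/3)/(1/4)) = 0.94336

D_KL(Q||P) = -0.09690 + 0.05116 - 0.06511 + 0.94336 = 0.83251 ≈ 0.8325 bits

These are NOT equal (difference: 0.4720 bits). KL divergence is asymmetric: D_KL(P||Q) ≠ D_KL(Q||P) in general.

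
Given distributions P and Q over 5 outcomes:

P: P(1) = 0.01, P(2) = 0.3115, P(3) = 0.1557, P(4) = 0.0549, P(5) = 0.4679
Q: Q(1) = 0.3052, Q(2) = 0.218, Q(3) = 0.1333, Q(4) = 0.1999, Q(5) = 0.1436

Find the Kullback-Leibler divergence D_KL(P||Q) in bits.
0.8410 bits

D_KL(P||Q) = Σ P(x) log₂(P(x)/Q(x))

Computing term by term:
  P(1)·log₂(P(1)/Q(1)) = 0.01·log₂(0.01/0.3052) = -0.04932
  P(2)·log₂(P(2)/Q(2)) = 0.3115·log₂(0.3115/0.218) = 0.16039
  P(3)·log₂(P(3)/Q(3)) = 0.1557·log₂(0.1557/0.1333) = 0.03489
  P(4)·log₂(P(4)/Q(4)) = 0.0549·log₂(0.0549/0.1999) = -0.10236
  P(5)·log₂(P(5)/Q(5)) = 0.4679·log₂(0.4679/0.1436) = 0.79737

D_KL(P||Q) = -0.04932 + 0.16039 + 0.03489 - 0.10236 + 0.79737 = 0.84097 ≈ 0.8410 bits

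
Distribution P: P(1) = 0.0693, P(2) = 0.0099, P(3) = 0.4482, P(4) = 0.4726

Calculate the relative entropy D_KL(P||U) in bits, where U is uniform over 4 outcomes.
0.6373 bits

U(i) = 1/4 for all i

D_KL(P||U) = Σ P(x) log₂(P(x) / (1/4))
           = Σ P(x) log₂(P(x)) + log₂(4)
           = log₂(4) - H(P)

H(P) = -Σ P(x) log₂(P(x)):
  -P(1)·log₂(P(1)) = -(0.0693)·log₂(0.0693) = 0.26687
  -P(2)·log₂(P(2)) = -(0.0099)·log₂(0.0099) = 0.06592
  -P(3)·log₂(P(3)) = -(0.4482)·log₂(0.4482) = 0.51892
  -P(4)·log₂(P(4)) = -(0.4726)·log₂(0.4726) = 0.51103
H(P) = 0.26687 + 0.06592 + 0.51892 + 0.51103 = 1.36274 bits

log₂(4) = 2.00000 bits

D_KL(P||U) = 2.00000 - 1.36274 = 0.63726 ≈ 0.6373 bits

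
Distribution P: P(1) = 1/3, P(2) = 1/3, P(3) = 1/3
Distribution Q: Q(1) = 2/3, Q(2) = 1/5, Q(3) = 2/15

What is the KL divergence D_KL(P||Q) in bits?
0.3530 bits

D_KL(P||Q) = Σ P(x) log₂(P(x)/Q(x))

Computing term by term:
  P(1)·log₂(P(1)/Q(1)) = (1/3)·log₂((1/3)/(2/3)) = -0.33333
  P(2)·log₂(P(2)/Q(2)) = (1/3)·log₂((1/3)/(1/5)) = 0.24566
  P(3)·log₂(P(3)/Q(3)) = (1/3)·log₂((1/3)/(2/15)) = 0.44064

D_KL(P||Q) = -0.33333 + 0.24566 + 0.44064 = 0.35297 ≈ 0.3530 bits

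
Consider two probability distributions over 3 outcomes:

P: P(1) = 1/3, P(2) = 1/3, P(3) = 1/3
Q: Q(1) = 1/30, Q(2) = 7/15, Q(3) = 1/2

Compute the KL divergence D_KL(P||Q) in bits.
0.7505 bits

D_KL(P||Q) = Σ P(x) log₂(P(x)/Q(x))

Computing term by term:
  P(1)·log₂(P(1)/Q(1)) = (1/3)·log₂((1/3)/(1/30)) = 1.10731
  P(2)·log₂(P(2)/Q(2)) = (1/3)·log₂((1/3)/(7/15)) = -0.16181
  P(3)·log₂(P(3)/Q(3)) = (1/3)·log₂((1/3)/(1/2)) = -0.19499

D_KL(P||Q) = 1.10731 - 0.16181 - 0.19499 = 0.75051 ≈ 0.7505 bits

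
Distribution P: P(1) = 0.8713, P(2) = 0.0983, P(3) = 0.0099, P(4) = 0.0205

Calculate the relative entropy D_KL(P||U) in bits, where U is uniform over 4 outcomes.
1.3170 bits

U(i) = 1/4 for all i

D_KL(P||U) = Σ P(x) log₂(P(x) / (1/4))
           = Σ P(x) log₂(P(x)) + log₂(4)
           = log₂(4) - H(P)

H(P) = -Σ P(x) log₂(P(x)):
  -P(1)·log₂(P(1)) = -(0.8713)·log₂(0.8713) = 0.17318
  -P(2)·log₂(P(2)) = -(0.0983)·log₂(0.0983) = 0.32898
  -P(3)·log₂(P(3)) = -(0.0099)·log₂(0.0099) = 0.06592
  -P(4)·log₂(P(4)) = -(0.0205)·log₂(0.0205) = 0.11497
H(P) = 0.17318 + 0.32898 + 0.06592 + 0.11497 = 0.68305 bits

log₂(4) = 2.00000 bits

D_KL(P||U) = 2.00000 - 0.68305 = 1.31695 ≈ 1.3170 bits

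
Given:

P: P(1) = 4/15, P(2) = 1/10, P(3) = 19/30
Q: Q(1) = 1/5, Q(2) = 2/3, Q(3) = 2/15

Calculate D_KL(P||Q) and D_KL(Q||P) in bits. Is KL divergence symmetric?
D_KL(P||Q) = 1.2607 bits, D_KL(Q||P) = 1.4419 bits. No, KL divergence is not symmetric.

D_KL(P||Q) = Σ P(x) log₂(P(x)/Q(x))

Computing term by term:
  P(1)·log₂(P(1)/Q(1)) = (4/15)·log₂((4/15)/(1/5)) = 0.11068
  P(2)·log₂(P(2)/Q(2)) = (1/10)·log₂((1/10)/(2/3)) = -0.27370
  P(3)·log₂(P(3)/Q(3)) = (19/30)·log₂((19/30)/(2/15)) = 1.42369

D_KL(P||Q) = 0.11068 - 0.27370 + 1.42369 = 1.26067 ≈ 1.2607 bits

D_KL(Q||P) = Σ Q(x) log₂(Q(x)/P(x))

Computing term by term:
  Q(1)·log₂(Q(1)/P(1)) = (1/5)·log₂((1/5)/(4/15)) = -0.08301
  Q(2)·log₂(Q(2)/P(2)) = (2/3)·log₂((2/3)/(1/10)) = 1.82464
  Q(3)·log₂(Q(3)/P(3)) = (2/15)·log₂((2/15)/(19/30)) = -0.29972

D_KL(Q||P) = -0.08301 + 1.82464 - 0.29972 = 1.44191 ≈ 1.4419 bits

These are NOT equal (difference: 0.1812 bits). KL divergence is asymmetric: D_KL(P||Q) ≠ D_KL(Q||P) in general.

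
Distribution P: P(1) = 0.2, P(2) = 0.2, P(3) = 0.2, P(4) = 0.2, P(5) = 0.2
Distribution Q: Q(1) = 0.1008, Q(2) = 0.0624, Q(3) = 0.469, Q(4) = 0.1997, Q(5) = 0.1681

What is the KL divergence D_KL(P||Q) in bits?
0.3384 bits

D_KL(P||Q) = Σ P(x) log₂(P(x)/Q(x))

Computing term by term:
  P(1)·log₂(P(1)/Q(1)) = 0.2·log₂(0.2/0.1008) = 0.19770
  P(2)·log₂(P(2)/Q(2)) = 0.2·log₂(0.2/0.0624) = 0.33608
  P(3)·log₂(P(3)/Q(3)) = 0.2·log₂(0.2/0.469) = -0.24592
  P(4)·log₂(P(4)/Q(4)) = 0.2·log₂(0.2/0.1997) = 0.00043
  P(5)·log₂(P(5)/Q(5)) = 0.2·log₂(0.2/0.1681) = 0.05014

D_KL(P||Q) = 0.19770 + 0.33608 - 0.24592 + 0.00043 + 0.05014 = 0.33843 ≈ 0.3384 bits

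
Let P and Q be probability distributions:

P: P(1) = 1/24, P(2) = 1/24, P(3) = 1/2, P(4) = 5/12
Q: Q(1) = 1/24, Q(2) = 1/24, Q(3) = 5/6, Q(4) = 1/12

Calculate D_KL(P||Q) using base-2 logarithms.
0.5990 bits

D_KL(P||Q) = Σ P(x) log₂(P(x)/Q(x))

Computing term by term:
  P(1)·log₂(P(1)/Q(1)) = (1/24)·log₂((1/24)/(1/24)) = 0.00000
  P(2)·log₂(P(2)/Q(2)) = (1/24)·log₂((1/24)/(1/24)) = 0.00000
  P(3)·log₂(P(3)/Q(3)) = (1/2)·log₂((1/2)/(5/6)) = -0.36848
  P(4)·log₂(P(4)/Q(4)) = (5/12)·log₂((5/12)/(1/12)) = 0.96747

D_KL(P||Q) = 0.00000 + 0.00000 - 0.36848 + 0.96747 = 0.59899 ≈ 0.5990 bits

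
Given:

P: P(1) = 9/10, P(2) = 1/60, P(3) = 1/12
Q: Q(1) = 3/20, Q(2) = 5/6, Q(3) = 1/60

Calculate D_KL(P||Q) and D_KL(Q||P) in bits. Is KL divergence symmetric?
D_KL(P||Q) = 2.4259 bits, D_KL(Q||P) = 4.2768 bits. No, KL divergence is not symmetric.

D_KL(P||Q) = Σ P(x) log₂(P(x)/Q(x))

Computing term by term:
  P(1)·log₂(P(1)/Q(1)) = (9/10)·log₂((9/10)/(3/20)) = 2.32647
  P(2)·log₂(P(2)/Q(2)) = (1/60)·log₂((1/60)/(5/6)) = -0.09406
  P(3)·log₂(P(3)/Q(3)) = (1/12)·log₂((1/12)/(1/60)) = 0.19349

D_KL(P||Q) = 2.32647 - 0.09406 + 0.19349 = 2.42590 ≈ 2.4259 bits

D_KL(Q||P) = Σ Q(x) log₂(Q(x)/P(x))

Computing term by term:
  Q(1)·log₂(Q(1)/P(1)) = (3/20)·log₂((3/20)/(9/10)) = -0.38774
  Q(2)·log₂(Q(2)/P(2)) = (5/6)·log₂((5/6)/(1/60)) = 4.70321
  Q(3)·log₂(Q(3)/P(3)) = (1/60)·log₂((1/60)/(1/12)) = -0.03870

D_KL(Q||P) = -0.38774 + 4.70321 - 0.03870 = 4.27677 ≈ 4.2768 bits

These are NOT equal (difference: 1.8509 bits). KL divergence is asymmetric: D_KL(P||Q) ≠ D_KL(Q||P) in general.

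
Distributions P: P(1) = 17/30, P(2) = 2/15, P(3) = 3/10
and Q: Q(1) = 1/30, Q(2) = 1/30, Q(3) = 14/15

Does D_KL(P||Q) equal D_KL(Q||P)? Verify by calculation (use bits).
D_KL(P||Q) = 2.0917 bits, D_KL(Q||P) = 1.3254 bits. No — D_KL(P||Q) ≠ D_KL(Q||P) for this pair.

D_KL(P||Q) = Σ P(x) log₂(P(x)/Q(x))

Computing term by term:
  P(1)·log₂(P(1)/Q(1)) = (17/30)·log₂((17/30)/(1/30)) = 2.31623
  P(2)·log₂(P(2)/Q(2)) = (2/15)·log₂((2/15)/(1/30)) = 0.26667
  P(3)·log₂(P(3)/Q(3)) = (3/10)·log₂((3/10)/(14/15)) = -0.49123

D_KL(P||Q) = 2.31623 + 0.26667 - 0.49123 = 2.09167 ≈ 2.0917 bits

D_KL(Q||P) = Σ Q(x) log₂(Q(x)/P(x))

Computing term by term:
  Q(1)·log₂(Q(1)/P(1)) = (1/30)·log₂((1/30)/(17/30)) = -0.13625
  Q(2)·log₂(Q(2)/P(2)) = (1/30)·log₂((1/30)/(2/15)) = -0.06667
  Q(3)·log₂(Q(3)/P(3)) = (14/15)·log₂((14/15)/(3/10)) = 1.52827

D_KL(Q||P) = -0.13625 - 0.06667 + 1.52827 = 1.32535 ≈ 1.3254 bits

These are NOT equal (difference: 0.7663 bits). KL divergence is asymmetric: D_KL(P||Q) ≠ D_KL(Q||P) in general.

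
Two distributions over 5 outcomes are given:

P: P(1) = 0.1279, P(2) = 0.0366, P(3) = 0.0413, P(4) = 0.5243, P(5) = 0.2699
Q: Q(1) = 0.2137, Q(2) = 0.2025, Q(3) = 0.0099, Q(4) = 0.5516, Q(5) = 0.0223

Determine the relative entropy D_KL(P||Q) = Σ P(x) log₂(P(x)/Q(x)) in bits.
0.8326 bits

D_KL(P||Q) = Σ P(x) log₂(P(x)/Q(x))

Computing term by term:
  P(1)·log₂(P(1)/Q(1)) = 0.1279·log₂(0.1279/0.2137) = -0.09472
  P(2)·log₂(P(2)/Q(2)) = 0.0366·log₂(0.0366/0.2025) = -0.09033
  P(3)·log₂(P(3)/Q(3)) = 0.0413·log₂(0.0413/0.0099) = 0.08510
  P(4)·log₂(P(4)/Q(4)) = 0.5243·log₂(0.5243/0.5516) = -0.03839
  P(5)·log₂(P(5)/Q(5)) = 0.2699·log₂(0.2699/0.0223) = 0.97091

D_KL(P||Q) = -0.09472 - 0.09033 + 0.08510 - 0.03839 + 0.97091 = 0.83257 ≈ 0.8326 bits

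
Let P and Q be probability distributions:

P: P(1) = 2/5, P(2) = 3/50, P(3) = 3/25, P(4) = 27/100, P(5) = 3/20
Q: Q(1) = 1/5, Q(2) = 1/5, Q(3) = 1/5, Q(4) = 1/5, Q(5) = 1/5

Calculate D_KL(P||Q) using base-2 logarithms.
0.2620 bits

D_KL(P||Q) = Σ P(x) log₂(P(x)/Q(x))

Computing term by term:
  P(1)·log₂(P(1)/Q(1)) = (2/5)·log₂((2/5)/(1/5)) = 0.40000
  P(2)·log₂(P(2)/Q(2)) = (3/50)·log₂((3/50)/(1/5)) = -0.10422
  P(3)·log₂(P(3)/Q(3)) = (3/25)·log₂((3/25)/(1/5)) = -0.08844
  P(4)·log₂(P(4)/Q(4)) = (27/100)·log₂((27/100)/(1/5)) = 0.11690
  P(5)·log₂(P(5)/Q(5)) = (3/20)·log₂((3/20)/(1/5)) = -0.06226

D_KL(P||Q) = 0.40000 - 0.10422 - 0.08844 + 0.11690 - 0.06226 = 0.26198 ≈ 0.2620 bits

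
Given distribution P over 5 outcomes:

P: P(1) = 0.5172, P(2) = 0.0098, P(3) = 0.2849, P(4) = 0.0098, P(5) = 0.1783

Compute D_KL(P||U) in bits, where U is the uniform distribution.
0.7395 bits

U(i) = 1/5 for all i

D_KL(P||U) = Σ P(x) log₂(P(x) / (1/5))
           = Σ P(x) log₂(P(x)) + log₂(5)
           = log₂(5) - H(P)

H(P) = -Σ P(x) log₂(P(x)):
  -P(1)·log₂(P(1)) = -(0.5172)·log₂(0.5172) = 0.49196
  -P(2)·log₂(P(2)) = -(0.0098)·log₂(0.0098) = 0.06540
  -P(3)·log₂(P(3)) = -(0.2849)·log₂(0.2849) = 0.51609
  -P(4)·log₂(P(4)) = -(0.0098)·log₂(0.0098) = 0.06540
  -P(5)·log₂(P(5)) = -(0.1783)·log₂(0.1783) = 0.44354
H(P) = 0.49196 + 0.06540 + 0.51609 + 0.06540 + 0.44354 = 1.58239 bits

log₂(5) = 2.32193 bits

D_KL(P||U) = 2.32193 - 1.58239 = 0.73954 ≈ 0.7395 bits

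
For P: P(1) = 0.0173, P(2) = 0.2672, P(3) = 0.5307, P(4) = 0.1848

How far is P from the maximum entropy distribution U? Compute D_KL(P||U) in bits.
0.4547 bits

U(i) = 1/4 for all i

D_KL(P||U) = Σ P(x) log₂(P(x) / (1/4))
           = Σ P(x) log₂(P(x)) + log₂(4)
           = log₂(4) - H(P)

H(P) = -Σ P(x) log₂(P(x)):
  -P(1)·log₂(P(1)) = -(0.0173)·log₂(0.0173) = 0.10126
  -P(2)·log₂(P(2)) = -(0.2672)·log₂(0.2672) = 0.50875
  -P(3)·log₂(P(3)) = -(0.5307)·log₂(0.5307) = 0.48508
  -P(4)·log₂(P(4)) = -(0.1848)·log₂(0.1848) = 0.45017
H(P) = 0.10126 + 0.50875 + 0.48508 + 0.45017 = 1.54526 bits

log₂(4) = 2.00000 bits

D_KL(P||U) = 2.00000 - 1.54526 = 0.45474 ≈ 0.4547 bits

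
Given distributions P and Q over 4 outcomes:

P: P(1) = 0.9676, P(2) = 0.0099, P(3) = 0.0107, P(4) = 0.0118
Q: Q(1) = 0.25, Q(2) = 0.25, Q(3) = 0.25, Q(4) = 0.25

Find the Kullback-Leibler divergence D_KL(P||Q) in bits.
1.7425 bits

D_KL(P||Q) = Σ P(x) log₂(P(x)/Q(x))

Computing term by term:
  P(1)·log₂(P(1)/Q(1)) = 0.9676·log₂(0.9676/0.25) = 1.88922
  P(2)·log₂(P(2)/Q(2)) = 0.0099·log₂(0.0099/0.25) = -0.04612
  P(3)·log₂(P(3)/Q(3)) = 0.0107·log₂(0.0107/0.25) = -0.04864
  P(4)·log₂(P(4)/Q(4)) = 0.0118·log₂(0.0118/0.25) = -0.05198

D_KL(P||Q) = 1.88922 - 0.04612 - 0.04864 - 0.05198 = 1.74248 ≈ 1.7425 bits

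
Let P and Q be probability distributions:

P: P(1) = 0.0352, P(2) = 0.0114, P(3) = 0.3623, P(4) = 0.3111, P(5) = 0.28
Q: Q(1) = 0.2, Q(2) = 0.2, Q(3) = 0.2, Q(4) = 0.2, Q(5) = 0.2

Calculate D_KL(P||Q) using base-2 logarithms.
0.5094 bits

D_KL(P||Q) = Σ P(x) log₂(P(x)/Q(x))

Computing term by term:
  P(1)·log₂(P(1)/Q(1)) = 0.0352·log₂(0.0352/0.2) = -0.08822
  P(2)·log₂(P(2)/Q(2)) = 0.0114·log₂(0.0114/0.2) = -0.04711
  P(3)·log₂(P(3)/Q(3)) = 0.3623·log₂(0.3623/0.2) = 0.31056
  P(4)·log₂(P(4)/Q(4)) = 0.3111·log₂(0.3111/0.2) = 0.19829
  P(5)·log₂(P(5)/Q(5)) = 0.28·log₂(0.28/0.2) = 0.13592

D_KL(P||Q) = -0.08822 - 0.04711 + 0.31056 + 0.19829 + 0.13592 = 0.50944 ≈ 0.5094 bits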